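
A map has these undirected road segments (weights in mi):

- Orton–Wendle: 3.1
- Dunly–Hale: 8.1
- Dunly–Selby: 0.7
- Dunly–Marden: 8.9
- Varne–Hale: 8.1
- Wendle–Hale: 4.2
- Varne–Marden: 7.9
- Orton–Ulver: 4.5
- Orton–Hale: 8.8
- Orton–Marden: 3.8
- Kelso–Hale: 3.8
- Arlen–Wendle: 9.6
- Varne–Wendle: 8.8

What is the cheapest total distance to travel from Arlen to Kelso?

Enumerating some paths:
Arlen → Wendle → Hale → Kelso: 9.6+4.2+3.8 = 17.6
Arlen → Wendle → Orton → Hale → Kelso: 9.6+3.1+8.8+3.8 = 25.3
Arlen → Wendle → Varne → Hale → Kelso: 9.6+8.8+8.1+3.8 = 30.3
The minimum is 17.6 mi via Arlen → Wendle → Hale → Kelso.

17.6 mi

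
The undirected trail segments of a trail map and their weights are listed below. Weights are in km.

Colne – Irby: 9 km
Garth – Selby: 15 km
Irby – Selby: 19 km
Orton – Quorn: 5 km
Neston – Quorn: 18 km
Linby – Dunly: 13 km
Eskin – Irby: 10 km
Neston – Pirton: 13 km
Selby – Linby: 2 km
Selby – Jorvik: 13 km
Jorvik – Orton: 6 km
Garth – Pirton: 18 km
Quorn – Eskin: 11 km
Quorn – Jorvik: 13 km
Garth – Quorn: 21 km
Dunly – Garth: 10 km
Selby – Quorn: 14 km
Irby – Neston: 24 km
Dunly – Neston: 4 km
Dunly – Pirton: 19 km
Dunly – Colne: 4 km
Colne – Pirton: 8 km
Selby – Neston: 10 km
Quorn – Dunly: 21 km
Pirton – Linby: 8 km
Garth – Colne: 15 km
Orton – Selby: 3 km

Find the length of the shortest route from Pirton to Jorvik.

19 km

Running Dijkstra from Pirton:
Pirton: 0
Colne: 8  (via Pirton)
Linby: 8  (via Pirton)
Selby: 10  (via Linby)
Dunly: 12  (via Colne)
Orton: 13  (via Selby)
Neston: 13  (via Pirton)
Irby: 17  (via Colne)
Garth: 18  (via Pirton)
Quorn: 18  (via Orton)
Jorvik: 19  (via Orton)
Shortest route: Pirton–Linby–Selby–Orton–Jorvik = 19 km.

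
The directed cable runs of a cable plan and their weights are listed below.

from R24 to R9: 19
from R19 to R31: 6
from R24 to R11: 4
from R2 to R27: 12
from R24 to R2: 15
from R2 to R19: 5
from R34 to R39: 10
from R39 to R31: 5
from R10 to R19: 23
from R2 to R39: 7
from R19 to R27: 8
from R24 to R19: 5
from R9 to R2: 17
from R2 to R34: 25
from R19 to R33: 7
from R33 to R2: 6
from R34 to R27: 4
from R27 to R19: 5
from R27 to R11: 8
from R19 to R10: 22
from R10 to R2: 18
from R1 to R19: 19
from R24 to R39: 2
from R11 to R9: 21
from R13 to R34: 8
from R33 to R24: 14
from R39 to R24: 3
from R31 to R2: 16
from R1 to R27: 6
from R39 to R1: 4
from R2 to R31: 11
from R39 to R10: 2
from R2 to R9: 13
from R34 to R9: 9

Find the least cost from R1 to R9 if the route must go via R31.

46

Shortest R1→R31: R1–R27–R19–R31 = 17
Shortest R31→R9: R31–R2–R9 = 29
Total via R31: 17 + 29 = 46.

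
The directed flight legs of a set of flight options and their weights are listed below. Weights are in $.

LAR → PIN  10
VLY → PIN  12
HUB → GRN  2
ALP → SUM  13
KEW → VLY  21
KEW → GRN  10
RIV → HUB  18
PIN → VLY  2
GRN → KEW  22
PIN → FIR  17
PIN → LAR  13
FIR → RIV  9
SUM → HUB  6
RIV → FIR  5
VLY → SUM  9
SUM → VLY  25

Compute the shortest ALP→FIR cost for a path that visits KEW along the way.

Best ALP to KEW: ALP → SUM → HUB → GRN → KEW costing 43
Best KEW to FIR: KEW → VLY → PIN → FIR costing 50
Total via KEW: 43 + 50 = $93.

$93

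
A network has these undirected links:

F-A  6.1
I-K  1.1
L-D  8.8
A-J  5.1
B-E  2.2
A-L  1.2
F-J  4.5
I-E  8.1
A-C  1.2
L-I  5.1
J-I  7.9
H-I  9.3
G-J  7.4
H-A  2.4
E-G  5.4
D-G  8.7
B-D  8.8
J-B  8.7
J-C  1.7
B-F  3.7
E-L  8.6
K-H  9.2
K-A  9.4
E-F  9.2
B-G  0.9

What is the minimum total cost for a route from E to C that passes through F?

12.1

Best E to F: E–B–F costing 5.9
Best F to C: F–J–C costing 6.2
Total via F: 5.9 + 6.2 = 12.1.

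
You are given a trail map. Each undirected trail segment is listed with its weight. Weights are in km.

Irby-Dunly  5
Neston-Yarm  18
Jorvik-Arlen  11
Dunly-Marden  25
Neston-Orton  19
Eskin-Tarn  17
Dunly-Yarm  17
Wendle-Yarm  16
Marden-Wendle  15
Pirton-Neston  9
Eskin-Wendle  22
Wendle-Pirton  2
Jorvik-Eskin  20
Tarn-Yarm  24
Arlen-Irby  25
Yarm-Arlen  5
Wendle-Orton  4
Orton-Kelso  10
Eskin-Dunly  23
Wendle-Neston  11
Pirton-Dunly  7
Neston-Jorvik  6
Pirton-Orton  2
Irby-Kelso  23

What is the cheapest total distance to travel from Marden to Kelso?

29 km

Running Dijkstra from Marden:
Marden: 0
Wendle: 15  (via Marden)
Pirton: 17  (via Wendle)
Orton: 19  (via Wendle)
Dunly: 24  (via Pirton)
Neston: 26  (via Wendle)
Irby: 29  (via Dunly)
Kelso: 29  (via Orton)
Shortest route: Marden → Wendle → Orton → Kelso = 29 km.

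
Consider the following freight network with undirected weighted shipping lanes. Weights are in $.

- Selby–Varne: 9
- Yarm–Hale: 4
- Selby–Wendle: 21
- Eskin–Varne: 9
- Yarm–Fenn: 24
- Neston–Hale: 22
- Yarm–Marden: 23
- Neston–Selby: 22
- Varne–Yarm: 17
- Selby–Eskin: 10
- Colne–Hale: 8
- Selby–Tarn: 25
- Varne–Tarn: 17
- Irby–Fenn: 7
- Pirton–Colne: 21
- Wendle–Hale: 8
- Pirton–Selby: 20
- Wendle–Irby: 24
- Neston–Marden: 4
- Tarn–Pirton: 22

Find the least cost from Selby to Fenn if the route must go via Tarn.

Best Selby to Tarn: Selby–Tarn costing 25
Shortest Tarn→Fenn: Tarn–Varne–Yarm–Fenn = 58
Total via Tarn: 25 + 58 = $83.

$83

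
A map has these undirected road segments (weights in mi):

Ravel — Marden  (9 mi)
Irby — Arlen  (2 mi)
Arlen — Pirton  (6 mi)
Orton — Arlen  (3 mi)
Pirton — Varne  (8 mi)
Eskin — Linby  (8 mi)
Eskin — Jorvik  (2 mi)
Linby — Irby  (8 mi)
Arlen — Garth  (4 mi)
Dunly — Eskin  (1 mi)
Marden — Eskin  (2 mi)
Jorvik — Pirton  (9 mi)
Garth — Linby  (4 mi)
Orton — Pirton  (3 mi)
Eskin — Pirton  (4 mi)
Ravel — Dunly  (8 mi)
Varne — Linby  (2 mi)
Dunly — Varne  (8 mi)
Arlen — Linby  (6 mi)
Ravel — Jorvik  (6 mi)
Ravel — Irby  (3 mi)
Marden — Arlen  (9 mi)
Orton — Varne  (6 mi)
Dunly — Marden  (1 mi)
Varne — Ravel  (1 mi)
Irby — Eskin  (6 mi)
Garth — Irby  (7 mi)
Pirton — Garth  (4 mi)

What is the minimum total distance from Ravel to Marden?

9 mi

Running Dijkstra from Ravel:
Ravel: 0
Varne: 1  (via Ravel)
Irby: 3  (via Ravel)
Linby: 3  (via Varne)
Arlen: 5  (via Irby)
Jorvik: 6  (via Ravel)
Garth: 7  (via Linby)
Orton: 7  (via Varne)
Eskin: 8  (via Jorvik)
Dunly: 8  (via Ravel)
Marden: 9  (via Ravel)
Shortest route: Ravel → Marden = 9 mi.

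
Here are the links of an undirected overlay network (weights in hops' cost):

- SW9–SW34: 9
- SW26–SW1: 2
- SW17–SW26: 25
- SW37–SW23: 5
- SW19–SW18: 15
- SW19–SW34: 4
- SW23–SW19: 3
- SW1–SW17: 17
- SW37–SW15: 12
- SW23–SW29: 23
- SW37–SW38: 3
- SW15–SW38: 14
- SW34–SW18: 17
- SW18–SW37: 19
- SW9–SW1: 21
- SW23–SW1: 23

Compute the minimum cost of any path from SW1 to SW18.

Enumerating some paths:
SW1 → SW9 → SW34 → SW18: 21+9+17 = 47
SW1 → SW23 → SW19 → SW34 → SW18: 23+3+4+17 = 47
SW1 → SW23 → SW37 → SW18: 23+5+19 = 47
SW1 → SW23 → SW19 → SW18: 23+3+15 = 41
Cheapest is SW1 → SW23 → SW19 → SW18 at 41 hops' cost.

41 hops' cost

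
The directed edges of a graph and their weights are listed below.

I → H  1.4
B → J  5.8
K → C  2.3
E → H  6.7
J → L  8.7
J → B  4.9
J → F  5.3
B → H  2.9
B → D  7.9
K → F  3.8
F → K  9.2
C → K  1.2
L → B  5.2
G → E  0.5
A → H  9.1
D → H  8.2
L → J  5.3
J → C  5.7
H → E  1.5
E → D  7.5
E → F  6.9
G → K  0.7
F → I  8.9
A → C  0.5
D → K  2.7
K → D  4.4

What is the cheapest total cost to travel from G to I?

13.4

Shortest distances from G:
G: 0
E: 0.5  (via G)
K: 0.7  (via G)
C: 3  (via K)
F: 4.5  (via K)
D: 5.1  (via K)
H: 7.2  (via E)
I: 13.4  (via F)
Shortest route: G → K → F → I = 13.4.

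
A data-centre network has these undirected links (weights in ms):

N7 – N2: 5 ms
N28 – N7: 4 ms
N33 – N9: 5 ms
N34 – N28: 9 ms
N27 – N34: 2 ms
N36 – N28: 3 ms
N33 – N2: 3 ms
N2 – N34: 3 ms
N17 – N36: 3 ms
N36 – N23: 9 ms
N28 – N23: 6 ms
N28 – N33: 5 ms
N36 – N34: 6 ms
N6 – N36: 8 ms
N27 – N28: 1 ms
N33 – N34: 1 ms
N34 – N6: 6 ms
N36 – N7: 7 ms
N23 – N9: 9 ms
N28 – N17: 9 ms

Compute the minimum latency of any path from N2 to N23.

Compare a few routes:
N2 - N34 - N27 - N28 - N23: 3+2+1+6 = 12
N2 - N33 - N34 - N27 - N28 - N23: 3+1+2+1+6 = 13
N2 - N33 - N28 - N23: 3+5+6 = 14
Cheapest is N2 - N34 - N27 - N28 - N23 at 12 ms.

12 ms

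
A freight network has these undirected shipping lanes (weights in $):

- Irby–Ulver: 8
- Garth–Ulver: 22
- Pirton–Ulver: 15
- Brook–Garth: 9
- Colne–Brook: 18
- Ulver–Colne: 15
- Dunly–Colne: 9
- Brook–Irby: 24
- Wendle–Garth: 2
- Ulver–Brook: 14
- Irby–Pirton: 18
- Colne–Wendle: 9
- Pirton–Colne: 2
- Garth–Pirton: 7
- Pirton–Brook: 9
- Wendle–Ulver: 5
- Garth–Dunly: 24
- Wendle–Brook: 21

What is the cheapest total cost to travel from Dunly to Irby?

Candidate routes:
Dunly–Colne–Wendle–Ulver–Irby: 9+9+5+8 = 31
Dunly–Colne–Ulver–Irby: 9+15+8 = 32
Dunly–Colne–Pirton–Irby: 9+2+18 = 29
Cheapest is Dunly–Colne–Pirton–Irby at $29.

$29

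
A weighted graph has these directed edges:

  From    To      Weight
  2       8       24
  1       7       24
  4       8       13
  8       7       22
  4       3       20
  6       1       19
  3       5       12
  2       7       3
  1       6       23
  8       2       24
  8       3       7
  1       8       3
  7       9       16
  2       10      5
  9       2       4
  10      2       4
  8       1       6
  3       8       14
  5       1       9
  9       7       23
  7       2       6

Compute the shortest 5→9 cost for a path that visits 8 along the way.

Best 5 to 8: 5–1–8 costing 12
Shortest 8→9: 8–7–9 = 38
Total via 8: 12 + 38 = 50.

50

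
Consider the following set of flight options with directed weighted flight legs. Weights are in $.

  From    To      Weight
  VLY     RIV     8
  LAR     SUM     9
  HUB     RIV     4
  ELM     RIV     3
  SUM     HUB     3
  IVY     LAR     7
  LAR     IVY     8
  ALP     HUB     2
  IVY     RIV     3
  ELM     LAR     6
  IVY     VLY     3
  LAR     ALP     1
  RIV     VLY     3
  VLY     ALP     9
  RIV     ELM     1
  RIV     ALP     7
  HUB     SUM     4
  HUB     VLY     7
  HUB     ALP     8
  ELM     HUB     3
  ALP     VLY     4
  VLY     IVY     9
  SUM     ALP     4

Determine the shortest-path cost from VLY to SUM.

Candidate routes:
VLY - RIV - ALP - HUB - SUM: 8+7+2+4 = 21
VLY - IVY - RIV - ELM - HUB - SUM: 9+3+1+3+4 = 20
VLY - RIV - ELM - HUB - SUM: 8+1+3+4 = 16
VLY - ALP - HUB - SUM: 9+2+4 = 15
Cheapest is VLY - ALP - HUB - SUM at $15.

$15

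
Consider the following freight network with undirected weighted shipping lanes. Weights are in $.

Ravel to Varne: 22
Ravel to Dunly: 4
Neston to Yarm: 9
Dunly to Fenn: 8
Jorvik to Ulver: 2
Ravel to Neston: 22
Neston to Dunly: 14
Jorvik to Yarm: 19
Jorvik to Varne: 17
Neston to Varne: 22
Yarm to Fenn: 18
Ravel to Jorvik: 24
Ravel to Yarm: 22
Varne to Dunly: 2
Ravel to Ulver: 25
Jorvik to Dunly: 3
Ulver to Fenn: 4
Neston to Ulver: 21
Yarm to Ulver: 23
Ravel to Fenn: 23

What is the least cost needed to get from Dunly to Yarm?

Compare a few routes:
Dunly - Neston - Yarm: 14+9 = 23
Dunly - Jorvik - Yarm: 3+19 = 22
Dunly - Ravel - Yarm: 4+22 = 26
The minimum is $22 via Dunly - Jorvik - Yarm.

$22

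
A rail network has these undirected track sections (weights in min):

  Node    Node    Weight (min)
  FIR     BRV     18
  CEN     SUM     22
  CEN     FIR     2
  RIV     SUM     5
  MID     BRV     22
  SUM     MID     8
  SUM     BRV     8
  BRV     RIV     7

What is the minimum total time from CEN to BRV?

Running Dijkstra from CEN:
CEN: 0
FIR: 2  (via CEN)
BRV: 20  (via FIR)
Shortest route: CEN–FIR–BRV = 20 min.

20 min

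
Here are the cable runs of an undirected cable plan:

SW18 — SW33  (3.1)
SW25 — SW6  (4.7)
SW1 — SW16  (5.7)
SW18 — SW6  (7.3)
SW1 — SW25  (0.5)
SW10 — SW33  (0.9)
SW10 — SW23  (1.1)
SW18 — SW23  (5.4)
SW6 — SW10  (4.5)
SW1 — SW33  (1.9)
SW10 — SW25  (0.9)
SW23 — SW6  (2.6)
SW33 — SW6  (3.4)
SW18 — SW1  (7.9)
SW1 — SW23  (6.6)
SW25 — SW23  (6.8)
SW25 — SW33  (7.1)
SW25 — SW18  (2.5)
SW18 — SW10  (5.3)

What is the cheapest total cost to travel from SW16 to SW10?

7.1

Compare a few routes:
SW16 → SW1 → SW25 → SW10: 5.7+0.5+0.9 = 7.1
SW16 → SW1 → SW33 → SW10: 5.7+1.9+0.9 = 8.5
Cheapest is SW16 → SW1 → SW25 → SW10 at 7.1.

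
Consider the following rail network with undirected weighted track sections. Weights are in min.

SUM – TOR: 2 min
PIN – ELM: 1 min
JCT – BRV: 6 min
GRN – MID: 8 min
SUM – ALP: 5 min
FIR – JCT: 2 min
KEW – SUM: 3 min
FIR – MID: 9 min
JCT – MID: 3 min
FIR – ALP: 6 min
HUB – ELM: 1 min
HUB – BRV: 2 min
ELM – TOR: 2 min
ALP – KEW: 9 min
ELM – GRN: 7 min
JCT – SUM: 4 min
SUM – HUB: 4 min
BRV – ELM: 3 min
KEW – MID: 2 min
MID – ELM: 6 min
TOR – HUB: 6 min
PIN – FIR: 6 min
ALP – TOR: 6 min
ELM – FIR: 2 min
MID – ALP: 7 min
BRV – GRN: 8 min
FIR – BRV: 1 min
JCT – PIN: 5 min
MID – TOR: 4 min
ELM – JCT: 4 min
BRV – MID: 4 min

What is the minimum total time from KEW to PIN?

8 min

Enumerating some paths:
KEW–MID–TOR–ELM–PIN: 2+4+2+1 = 9
KEW–MID–ELM–PIN: 2+6+1 = 9
KEW–SUM–TOR–ELM–PIN: 3+2+2+1 = 8
Cheapest is KEW–SUM–TOR–ELM–PIN at 8 min.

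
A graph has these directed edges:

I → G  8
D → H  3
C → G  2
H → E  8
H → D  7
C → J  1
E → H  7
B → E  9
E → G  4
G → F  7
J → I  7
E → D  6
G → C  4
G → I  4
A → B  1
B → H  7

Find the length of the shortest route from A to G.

Running Dijkstra from A:
A: 0
B: 1  (via A)
H: 8  (via B)
E: 10  (via B)
G: 14  (via E)
Shortest route: A–B–E–G = 14.

14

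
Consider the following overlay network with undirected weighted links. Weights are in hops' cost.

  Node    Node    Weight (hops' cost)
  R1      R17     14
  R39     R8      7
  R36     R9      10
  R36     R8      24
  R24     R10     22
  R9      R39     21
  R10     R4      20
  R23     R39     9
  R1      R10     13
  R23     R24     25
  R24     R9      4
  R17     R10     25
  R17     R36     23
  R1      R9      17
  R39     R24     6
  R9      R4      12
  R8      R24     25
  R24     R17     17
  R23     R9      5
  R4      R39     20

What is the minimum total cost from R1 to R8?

Shortest distances from R1:
R1: 0
R10: 13  (via R1)
R17: 14  (via R1)
R9: 17  (via R1)
R24: 21  (via R9)
R23: 22  (via R9)
R39: 27  (via R24)
R36: 27  (via R9)
R4: 29  (via R9)
R8: 34  (via R39)
Shortest route: R1 → R9 → R24 → R39 → R8 = 34 hops' cost.

34 hops' cost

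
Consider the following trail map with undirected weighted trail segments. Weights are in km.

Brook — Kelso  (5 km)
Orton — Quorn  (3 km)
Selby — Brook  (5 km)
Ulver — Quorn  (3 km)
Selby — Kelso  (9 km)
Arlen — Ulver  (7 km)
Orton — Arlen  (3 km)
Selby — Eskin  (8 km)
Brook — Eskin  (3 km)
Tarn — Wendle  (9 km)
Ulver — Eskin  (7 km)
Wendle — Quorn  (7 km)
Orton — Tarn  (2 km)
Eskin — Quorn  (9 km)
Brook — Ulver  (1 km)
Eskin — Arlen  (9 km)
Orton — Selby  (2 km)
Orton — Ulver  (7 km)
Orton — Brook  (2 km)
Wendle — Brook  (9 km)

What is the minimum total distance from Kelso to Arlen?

10 km

Compare a few routes:
Kelso - Brook - Ulver - Arlen: 5+1+7 = 13
Kelso - Selby - Orton - Arlen: 9+2+3 = 14
Kelso - Brook - Orton - Arlen: 5+2+3 = 10
The minimum is 10 km via Kelso - Brook - Orton - Arlen.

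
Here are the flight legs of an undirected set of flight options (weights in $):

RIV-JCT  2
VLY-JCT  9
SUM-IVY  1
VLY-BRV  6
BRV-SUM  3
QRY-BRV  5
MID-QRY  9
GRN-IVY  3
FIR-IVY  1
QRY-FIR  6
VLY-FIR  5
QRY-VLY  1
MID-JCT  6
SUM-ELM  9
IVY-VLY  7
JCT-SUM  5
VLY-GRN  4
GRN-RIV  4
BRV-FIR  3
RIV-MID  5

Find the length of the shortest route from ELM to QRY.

Enumerating some paths:
ELM - SUM - IVY - GRN - VLY - QRY: 9+1+3+4+1 = 18
ELM - SUM - IVY - FIR - QRY: 9+1+1+6 = 17
ELM - SUM - IVY - VLY - QRY: 9+1+7+1 = 18
The minimum is $17 via ELM - SUM - IVY - FIR - QRY.

$17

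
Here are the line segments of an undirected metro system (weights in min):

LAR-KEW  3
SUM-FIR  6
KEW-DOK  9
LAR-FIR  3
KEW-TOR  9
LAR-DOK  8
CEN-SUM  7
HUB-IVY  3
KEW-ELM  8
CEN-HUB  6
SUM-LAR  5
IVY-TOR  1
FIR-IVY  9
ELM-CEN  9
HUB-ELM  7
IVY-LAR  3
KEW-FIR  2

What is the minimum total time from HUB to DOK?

14 min

Compare a few routes:
HUB–IVY–LAR–KEW–DOK: 3+3+3+9 = 18
HUB–IVY–LAR–DOK: 3+3+8 = 14
Cheapest is HUB–IVY–LAR–DOK at 14 min.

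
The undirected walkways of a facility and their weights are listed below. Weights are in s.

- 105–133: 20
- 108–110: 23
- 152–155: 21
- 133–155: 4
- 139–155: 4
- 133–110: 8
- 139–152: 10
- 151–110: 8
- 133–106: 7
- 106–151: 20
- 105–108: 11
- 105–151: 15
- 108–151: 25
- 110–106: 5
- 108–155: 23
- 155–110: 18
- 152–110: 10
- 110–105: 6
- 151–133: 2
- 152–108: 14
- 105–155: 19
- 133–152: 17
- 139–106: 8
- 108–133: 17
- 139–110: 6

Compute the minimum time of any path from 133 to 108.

17 s

Compare a few routes:
133 → 108: 17 = 17
133 → 155 → 108: 4+23 = 27
133 → 110 → 105 → 108: 8+6+11 = 25
The minimum is 17 s via 133 → 108.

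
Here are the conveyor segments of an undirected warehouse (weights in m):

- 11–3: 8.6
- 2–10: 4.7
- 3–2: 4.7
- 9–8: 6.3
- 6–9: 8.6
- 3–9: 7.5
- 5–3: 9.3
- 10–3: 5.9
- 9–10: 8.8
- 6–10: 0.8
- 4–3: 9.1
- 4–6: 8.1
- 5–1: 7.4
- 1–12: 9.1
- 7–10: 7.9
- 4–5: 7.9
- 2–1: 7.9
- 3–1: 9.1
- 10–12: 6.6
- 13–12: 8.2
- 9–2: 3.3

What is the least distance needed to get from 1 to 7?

Shortest distances from 1:
1: 0
5: 7.4  (via 1)
2: 7.9  (via 1)
3: 9.1  (via 1)
12: 9.1  (via 1)
9: 11.2  (via 2)
10: 12.6  (via 2)
6: 13.4  (via 10)
4: 15.3  (via 5)
13: 17.3  (via 12)
8: 17.5  (via 9)
11: 17.7  (via 3)
7: 20.5  (via 10)
Shortest route: 1–2–10–7 = 20.5 m.

20.5 m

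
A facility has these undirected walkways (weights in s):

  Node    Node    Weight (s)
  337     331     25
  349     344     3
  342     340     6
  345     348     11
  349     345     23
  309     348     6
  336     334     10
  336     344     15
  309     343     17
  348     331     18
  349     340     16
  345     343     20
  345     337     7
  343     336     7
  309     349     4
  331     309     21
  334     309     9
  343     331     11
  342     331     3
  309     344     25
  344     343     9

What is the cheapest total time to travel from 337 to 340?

34 s

Compare a few routes:
337 - 345 - 348 - 309 - 349 - 340: 7+11+6+4+16 = 44
337 - 345 - 348 - 331 - 342 - 340: 7+11+18+3+6 = 45
337 - 331 - 342 - 340: 25+3+6 = 34
337 - 345 - 349 - 340: 7+23+16 = 46
Cheapest is 337 - 331 - 342 - 340 at 34 s.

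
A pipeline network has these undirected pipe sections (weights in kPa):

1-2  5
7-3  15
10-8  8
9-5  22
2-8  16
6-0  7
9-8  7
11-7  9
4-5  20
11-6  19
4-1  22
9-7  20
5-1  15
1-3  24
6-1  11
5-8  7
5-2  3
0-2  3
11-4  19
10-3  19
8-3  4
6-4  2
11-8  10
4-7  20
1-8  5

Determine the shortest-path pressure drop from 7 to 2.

Shortest distances from 7:
7: 0
11: 9  (via 7)
3: 15  (via 7)
8: 19  (via 11)
4: 20  (via 7)
9: 20  (via 7)
6: 22  (via 4)
1: 24  (via 8)
5: 26  (via 8)
10: 27  (via 8)
0: 29  (via 6)
2: 29  (via 1)
Shortest route: 7–11–8–1–2 = 29 kPa.

29 kPa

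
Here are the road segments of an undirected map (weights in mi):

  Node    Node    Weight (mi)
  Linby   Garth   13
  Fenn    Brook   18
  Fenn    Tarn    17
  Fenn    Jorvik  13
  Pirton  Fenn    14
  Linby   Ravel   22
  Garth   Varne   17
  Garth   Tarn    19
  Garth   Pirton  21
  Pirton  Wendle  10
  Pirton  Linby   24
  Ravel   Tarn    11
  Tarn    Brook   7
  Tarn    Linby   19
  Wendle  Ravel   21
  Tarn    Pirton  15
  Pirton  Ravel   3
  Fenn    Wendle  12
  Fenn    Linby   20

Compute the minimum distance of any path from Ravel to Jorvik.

30 mi

Candidate routes:
Ravel–Pirton–Fenn–Jorvik: 3+14+13 = 30
Ravel–Pirton–Wendle–Fenn–Jorvik: 3+10+12+13 = 38
Cheapest is Ravel–Pirton–Fenn–Jorvik at 30 mi.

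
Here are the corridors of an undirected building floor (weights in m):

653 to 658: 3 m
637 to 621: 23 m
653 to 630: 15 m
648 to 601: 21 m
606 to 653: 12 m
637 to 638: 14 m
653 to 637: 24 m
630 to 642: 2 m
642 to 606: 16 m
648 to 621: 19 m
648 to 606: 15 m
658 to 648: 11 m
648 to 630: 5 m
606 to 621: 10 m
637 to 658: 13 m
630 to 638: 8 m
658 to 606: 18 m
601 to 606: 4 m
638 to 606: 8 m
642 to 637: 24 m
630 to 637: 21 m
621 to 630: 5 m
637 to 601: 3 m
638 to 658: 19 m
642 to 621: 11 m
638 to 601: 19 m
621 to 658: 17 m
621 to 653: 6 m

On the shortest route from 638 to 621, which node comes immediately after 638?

Candidate routes:
638 → 606 → 653 → 621: 8+12+6 = 26
638 → 630 → 642 → 621: 8+2+11 = 21
638 → 630 → 621: 8+5 = 13
638 → 606 → 621: 8+10 = 18
Cheapest is 638 → 630 → 621 at 13 m.
So from 638 the first move is to 630.

630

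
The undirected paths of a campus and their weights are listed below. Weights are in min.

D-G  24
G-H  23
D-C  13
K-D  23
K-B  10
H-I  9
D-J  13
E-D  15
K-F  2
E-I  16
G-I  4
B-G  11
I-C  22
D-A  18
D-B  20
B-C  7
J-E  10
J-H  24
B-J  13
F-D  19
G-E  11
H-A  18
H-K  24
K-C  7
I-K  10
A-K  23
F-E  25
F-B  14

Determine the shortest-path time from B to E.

22 min

Candidate routes:
B → G → I → E: 11+4+16 = 31
B → J → E: 13+10 = 23
B → G → E: 11+11 = 22
B → C → D → E: 7+13+15 = 35
The minimum is 22 min via B → G → E.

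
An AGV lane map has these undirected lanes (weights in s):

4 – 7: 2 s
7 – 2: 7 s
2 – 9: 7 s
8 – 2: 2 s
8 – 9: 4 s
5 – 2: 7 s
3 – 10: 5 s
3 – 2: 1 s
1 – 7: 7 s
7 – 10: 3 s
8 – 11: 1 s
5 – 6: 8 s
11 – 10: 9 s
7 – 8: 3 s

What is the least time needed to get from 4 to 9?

Shortest distances from 4:
4: 0
7: 2  (via 4)
8: 5  (via 7)
10: 5  (via 7)
11: 6  (via 8)
2: 7  (via 8)
3: 8  (via 2)
1: 9  (via 7)
9: 9  (via 8)
Shortest route: 4–7–8–9 = 9 s.

9 s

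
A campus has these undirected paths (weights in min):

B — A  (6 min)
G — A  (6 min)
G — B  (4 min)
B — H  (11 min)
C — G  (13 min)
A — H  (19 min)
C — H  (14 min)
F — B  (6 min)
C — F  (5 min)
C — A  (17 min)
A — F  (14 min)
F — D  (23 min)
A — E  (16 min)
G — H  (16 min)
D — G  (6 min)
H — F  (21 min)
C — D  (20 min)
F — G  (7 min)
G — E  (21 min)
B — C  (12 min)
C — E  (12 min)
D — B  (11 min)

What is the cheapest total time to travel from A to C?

Enumerating some paths:
A → C: 17 = 17
A → G → F → C: 6+7+5 = 18
The minimum is 17 min via A → C.

17 min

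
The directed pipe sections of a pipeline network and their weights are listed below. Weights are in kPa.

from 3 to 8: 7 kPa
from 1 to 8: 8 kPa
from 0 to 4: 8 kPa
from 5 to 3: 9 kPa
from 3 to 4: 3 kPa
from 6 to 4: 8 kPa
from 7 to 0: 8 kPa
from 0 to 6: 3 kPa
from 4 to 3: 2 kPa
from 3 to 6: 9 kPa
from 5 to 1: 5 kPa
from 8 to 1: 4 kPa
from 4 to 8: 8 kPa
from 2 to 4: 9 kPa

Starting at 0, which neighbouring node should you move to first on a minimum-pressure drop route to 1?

4

Enumerating some paths:
0 → 4 → 3 → 8 → 1: 8+2+7+4 = 21
0 → 4 → 8 → 1: 8+8+4 = 20
0 → 6 → 4 → 8 → 1: 3+8+8+4 = 23
Cheapest is 0 → 4 → 8 → 1 at 20 kPa.
So from 0 the first move is to 4.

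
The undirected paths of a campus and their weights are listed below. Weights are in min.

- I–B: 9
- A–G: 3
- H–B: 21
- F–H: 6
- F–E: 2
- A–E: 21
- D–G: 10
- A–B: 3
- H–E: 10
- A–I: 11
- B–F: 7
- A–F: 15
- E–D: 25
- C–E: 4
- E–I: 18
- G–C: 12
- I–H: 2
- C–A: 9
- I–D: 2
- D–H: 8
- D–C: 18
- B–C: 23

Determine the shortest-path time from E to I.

Settle nodes by increasing distance from E:
E: 0
F: 2  (via E)
C: 4  (via E)
H: 8  (via F)
B: 9  (via F)
I: 10  (via H)
Shortest route: E → F → H → I = 10 min.

10 min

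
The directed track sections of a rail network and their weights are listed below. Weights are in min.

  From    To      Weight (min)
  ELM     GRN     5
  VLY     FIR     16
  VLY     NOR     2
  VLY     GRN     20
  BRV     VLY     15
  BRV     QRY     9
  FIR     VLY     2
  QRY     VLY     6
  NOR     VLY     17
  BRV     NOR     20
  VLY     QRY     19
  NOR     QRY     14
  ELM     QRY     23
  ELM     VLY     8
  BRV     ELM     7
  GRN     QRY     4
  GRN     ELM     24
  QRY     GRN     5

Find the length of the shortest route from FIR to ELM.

Enumerating some paths:
FIR → VLY → NOR → QRY → GRN → ELM: 2+2+14+5+24 = 47
FIR → VLY → GRN → ELM: 2+20+24 = 46
Cheapest is FIR → VLY → GRN → ELM at 46 min.

46 min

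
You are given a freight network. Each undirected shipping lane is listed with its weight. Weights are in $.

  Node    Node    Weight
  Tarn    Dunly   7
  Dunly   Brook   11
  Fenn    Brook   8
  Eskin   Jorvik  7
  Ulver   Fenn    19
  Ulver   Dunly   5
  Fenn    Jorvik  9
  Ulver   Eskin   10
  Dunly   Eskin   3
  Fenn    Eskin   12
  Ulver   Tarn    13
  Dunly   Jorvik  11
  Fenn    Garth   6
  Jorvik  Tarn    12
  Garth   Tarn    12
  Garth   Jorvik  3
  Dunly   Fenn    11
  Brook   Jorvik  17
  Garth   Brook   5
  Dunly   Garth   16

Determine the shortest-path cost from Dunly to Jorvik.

$10

Settle nodes by increasing distance from Dunly:
Dunly: 0
Eskin: 3  (via Dunly)
Ulver: 5  (via Dunly)
Tarn: 7  (via Dunly)
Jorvik: 10  (via Eskin)
Shortest route: Dunly–Eskin–Jorvik = $10.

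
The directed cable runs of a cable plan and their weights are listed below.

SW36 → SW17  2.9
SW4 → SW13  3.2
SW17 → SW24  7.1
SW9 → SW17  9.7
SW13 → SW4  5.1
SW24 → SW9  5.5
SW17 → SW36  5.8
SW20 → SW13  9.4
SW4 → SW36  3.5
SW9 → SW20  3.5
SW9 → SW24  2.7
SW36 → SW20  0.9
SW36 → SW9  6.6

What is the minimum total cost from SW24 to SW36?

Candidate routes:
SW24 → SW9 → SW17 → SW36: 5.5+9.7+5.8 = 21
SW24 → SW9 → SW20 → SW13 → SW4 → SW36: 5.5+3.5+9.4+5.1+3.5 = 27
The minimum is 21 via SW24 → SW9 → SW17 → SW36.

21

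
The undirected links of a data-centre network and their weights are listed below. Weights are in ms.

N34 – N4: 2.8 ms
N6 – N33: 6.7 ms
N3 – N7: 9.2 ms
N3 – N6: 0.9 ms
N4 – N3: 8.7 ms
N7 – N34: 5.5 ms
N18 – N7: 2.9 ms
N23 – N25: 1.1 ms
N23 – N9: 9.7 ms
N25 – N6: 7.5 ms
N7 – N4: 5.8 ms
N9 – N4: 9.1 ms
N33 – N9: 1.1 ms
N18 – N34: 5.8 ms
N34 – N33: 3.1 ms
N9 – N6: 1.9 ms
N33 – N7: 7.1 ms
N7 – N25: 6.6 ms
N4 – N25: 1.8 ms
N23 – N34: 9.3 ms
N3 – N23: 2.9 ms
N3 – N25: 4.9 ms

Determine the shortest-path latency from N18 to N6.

11.9 ms

Settle nodes by increasing distance from N18:
N18: 0
N7: 2.9  (via N18)
N34: 5.8  (via N18)
N4: 8.6  (via N34)
N33: 8.9  (via N34)
N25: 9.5  (via N7)
N9: 10  (via N33)
N23: 10.6  (via N25)
N6: 11.9  (via N9)
Shortest route: N18 → N34 → N33 → N9 → N6 = 11.9 ms.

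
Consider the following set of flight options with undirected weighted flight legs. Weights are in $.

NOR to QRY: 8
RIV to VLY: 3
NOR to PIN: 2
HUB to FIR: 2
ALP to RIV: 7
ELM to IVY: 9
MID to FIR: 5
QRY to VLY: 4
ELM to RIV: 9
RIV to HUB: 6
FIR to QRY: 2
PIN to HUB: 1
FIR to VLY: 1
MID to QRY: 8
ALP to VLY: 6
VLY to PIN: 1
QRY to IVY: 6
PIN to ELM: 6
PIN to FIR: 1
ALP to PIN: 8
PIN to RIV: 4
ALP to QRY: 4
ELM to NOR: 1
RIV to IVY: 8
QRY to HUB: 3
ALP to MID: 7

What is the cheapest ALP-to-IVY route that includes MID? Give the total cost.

Shortest ALP→MID: ALP → MID = 7
Best MID to IVY: MID → FIR → QRY → IVY costing 13
Total via MID: 7 + 13 = $20.

$20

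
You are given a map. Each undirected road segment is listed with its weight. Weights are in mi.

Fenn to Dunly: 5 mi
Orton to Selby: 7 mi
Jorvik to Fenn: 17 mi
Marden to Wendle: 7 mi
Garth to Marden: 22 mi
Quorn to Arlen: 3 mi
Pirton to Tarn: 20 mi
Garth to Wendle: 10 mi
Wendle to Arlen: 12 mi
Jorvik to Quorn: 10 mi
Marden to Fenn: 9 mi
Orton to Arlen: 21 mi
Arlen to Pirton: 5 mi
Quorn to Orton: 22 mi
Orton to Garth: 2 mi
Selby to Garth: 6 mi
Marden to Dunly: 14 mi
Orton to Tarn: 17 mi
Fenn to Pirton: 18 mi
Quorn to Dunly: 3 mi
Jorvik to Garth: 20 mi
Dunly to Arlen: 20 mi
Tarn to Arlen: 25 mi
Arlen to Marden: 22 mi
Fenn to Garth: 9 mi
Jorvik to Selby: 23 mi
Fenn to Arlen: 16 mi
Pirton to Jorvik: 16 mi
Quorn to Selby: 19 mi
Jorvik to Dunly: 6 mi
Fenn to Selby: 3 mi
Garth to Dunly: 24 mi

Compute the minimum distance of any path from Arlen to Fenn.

Compare a few routes:
Arlen–Pirton–Fenn: 5+18 = 23
Arlen–Fenn: 16 = 16
Arlen–Quorn–Dunly–Fenn: 3+3+5 = 11
The minimum is 11 mi via Arlen–Quorn–Dunly–Fenn.

11 mi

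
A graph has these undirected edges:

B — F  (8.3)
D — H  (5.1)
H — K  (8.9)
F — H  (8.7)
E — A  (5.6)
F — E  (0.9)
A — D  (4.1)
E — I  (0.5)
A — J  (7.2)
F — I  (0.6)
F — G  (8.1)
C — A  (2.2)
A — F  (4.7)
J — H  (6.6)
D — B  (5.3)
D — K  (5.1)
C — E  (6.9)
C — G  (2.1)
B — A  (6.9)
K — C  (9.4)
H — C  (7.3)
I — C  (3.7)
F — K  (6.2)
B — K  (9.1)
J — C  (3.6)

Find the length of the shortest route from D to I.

Candidate routes:
D–A–C–I: 4.1+2.2+3.7 = 10
D–A–F–I: 4.1+4.7+0.6 = 9.4
D–A–F–E–I: 4.1+4.7+0.9+0.5 = 10.2
D–A–E–I: 4.1+5.6+0.5 = 10.2
The minimum is 9.4 via D–A–F–I.

9.4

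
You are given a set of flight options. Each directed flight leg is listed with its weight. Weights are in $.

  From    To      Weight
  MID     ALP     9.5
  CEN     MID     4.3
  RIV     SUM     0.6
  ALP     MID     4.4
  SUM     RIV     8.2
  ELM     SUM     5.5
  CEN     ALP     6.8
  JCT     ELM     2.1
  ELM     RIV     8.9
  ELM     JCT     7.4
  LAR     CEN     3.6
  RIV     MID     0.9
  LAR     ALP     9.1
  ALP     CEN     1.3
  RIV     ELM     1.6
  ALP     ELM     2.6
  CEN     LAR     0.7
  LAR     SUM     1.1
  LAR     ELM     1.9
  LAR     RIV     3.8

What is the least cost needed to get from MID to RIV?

Settle nodes by increasing distance from MID:
MID: 0
ALP: 9.5  (via MID)
CEN: 10.8  (via ALP)
LAR: 11.5  (via CEN)
ELM: 12.1  (via ALP)
SUM: 12.6  (via LAR)
RIV: 15.3  (via LAR)
Shortest route: MID → ALP → CEN → LAR → RIV = $15.3.

$15.3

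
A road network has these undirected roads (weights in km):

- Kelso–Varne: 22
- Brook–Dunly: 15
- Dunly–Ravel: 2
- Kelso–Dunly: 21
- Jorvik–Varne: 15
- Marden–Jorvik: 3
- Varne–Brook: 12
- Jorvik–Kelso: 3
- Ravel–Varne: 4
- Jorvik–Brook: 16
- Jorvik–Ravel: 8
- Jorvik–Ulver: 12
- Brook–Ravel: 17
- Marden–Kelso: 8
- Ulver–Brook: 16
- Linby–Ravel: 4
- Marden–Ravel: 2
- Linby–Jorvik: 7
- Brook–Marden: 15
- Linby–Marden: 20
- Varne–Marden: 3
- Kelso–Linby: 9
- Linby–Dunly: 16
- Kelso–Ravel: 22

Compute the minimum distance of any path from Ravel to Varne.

4 km

Running Dijkstra from Ravel:
Ravel: 0
Dunly: 2  (via Ravel)
Marden: 2  (via Ravel)
Varne: 4  (via Ravel)
Shortest route: Ravel–Varne = 4 km.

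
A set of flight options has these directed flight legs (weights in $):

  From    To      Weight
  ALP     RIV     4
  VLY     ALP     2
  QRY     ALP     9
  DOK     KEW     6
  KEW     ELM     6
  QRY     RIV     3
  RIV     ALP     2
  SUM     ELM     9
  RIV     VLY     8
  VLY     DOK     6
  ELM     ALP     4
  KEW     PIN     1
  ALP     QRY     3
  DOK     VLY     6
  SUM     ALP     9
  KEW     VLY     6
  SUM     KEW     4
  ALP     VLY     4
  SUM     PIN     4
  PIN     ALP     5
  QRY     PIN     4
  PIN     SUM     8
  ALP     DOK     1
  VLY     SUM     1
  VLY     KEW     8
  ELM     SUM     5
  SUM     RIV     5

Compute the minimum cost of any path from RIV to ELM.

Compare a few routes:
RIV - ALP - DOK - KEW - ELM: 2+1+6+6 = 15
RIV - ALP - VLY - SUM - ELM: 2+4+1+9 = 16
RIV - ALP - VLY - SUM - KEW - ELM: 2+4+1+4+6 = 17
Cheapest is RIV - ALP - DOK - KEW - ELM at $15.

$15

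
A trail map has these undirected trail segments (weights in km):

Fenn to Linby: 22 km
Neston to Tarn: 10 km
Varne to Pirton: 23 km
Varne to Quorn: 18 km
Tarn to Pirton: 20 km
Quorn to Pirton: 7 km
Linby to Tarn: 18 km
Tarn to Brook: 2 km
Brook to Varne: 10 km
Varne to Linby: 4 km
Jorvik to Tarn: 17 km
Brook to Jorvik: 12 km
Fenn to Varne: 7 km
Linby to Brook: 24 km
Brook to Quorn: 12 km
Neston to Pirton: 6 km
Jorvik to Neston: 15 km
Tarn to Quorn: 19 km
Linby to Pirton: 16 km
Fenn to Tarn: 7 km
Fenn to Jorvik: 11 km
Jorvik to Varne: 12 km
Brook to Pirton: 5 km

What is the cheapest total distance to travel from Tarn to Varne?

Candidate routes:
Tarn → Linby → Varne: 18+4 = 22
Tarn → Brook → Jorvik → Varne: 2+12+12 = 26
Tarn → Brook → Varne: 2+10 = 12
Tarn → Fenn → Varne: 7+7 = 14
Cheapest is Tarn → Brook → Varne at 12 km.

12 km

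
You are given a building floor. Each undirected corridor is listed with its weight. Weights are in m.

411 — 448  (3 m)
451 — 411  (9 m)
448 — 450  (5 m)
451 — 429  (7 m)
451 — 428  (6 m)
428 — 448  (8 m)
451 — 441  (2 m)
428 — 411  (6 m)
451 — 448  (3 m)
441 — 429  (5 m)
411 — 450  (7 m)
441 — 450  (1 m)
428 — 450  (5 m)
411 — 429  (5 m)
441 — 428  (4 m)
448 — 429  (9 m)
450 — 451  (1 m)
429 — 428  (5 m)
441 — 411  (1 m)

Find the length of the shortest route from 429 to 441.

5 m

Candidate routes:
429 - 451 - 450 - 441: 7+1+1 = 9
429 - 428 - 441: 5+4 = 9
429 - 441: 5 = 5
429 - 411 - 441: 5+1 = 6
The minimum is 5 m via 429 - 441.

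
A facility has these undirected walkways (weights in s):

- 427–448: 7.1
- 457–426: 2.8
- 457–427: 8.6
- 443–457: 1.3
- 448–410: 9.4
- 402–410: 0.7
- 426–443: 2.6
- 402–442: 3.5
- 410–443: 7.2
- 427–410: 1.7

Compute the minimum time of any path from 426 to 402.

10.5 s

Shortest distances from 426:
426: 0
443: 2.6  (via 426)
457: 2.8  (via 426)
410: 9.8  (via 443)
402: 10.5  (via 410)
Shortest route: 426–443–410–402 = 10.5 s.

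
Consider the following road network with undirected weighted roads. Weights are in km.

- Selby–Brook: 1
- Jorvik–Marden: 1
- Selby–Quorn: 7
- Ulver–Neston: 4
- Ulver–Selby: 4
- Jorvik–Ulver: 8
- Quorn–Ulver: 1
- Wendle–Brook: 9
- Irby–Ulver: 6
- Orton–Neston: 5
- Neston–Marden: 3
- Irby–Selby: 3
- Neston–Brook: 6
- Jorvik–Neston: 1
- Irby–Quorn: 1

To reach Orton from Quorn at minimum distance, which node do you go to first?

Ulver

Candidate routes:
Quorn - Ulver - Jorvik - Neston - Orton: 1+8+1+5 = 15
Quorn - Ulver - Neston - Orton: 1+4+5 = 10
Quorn - Irby - Selby - Brook - Neston - Orton: 1+3+1+6+5 = 16
Cheapest is Quorn - Ulver - Neston - Orton at 10 km.
So from Quorn the first move is to Ulver.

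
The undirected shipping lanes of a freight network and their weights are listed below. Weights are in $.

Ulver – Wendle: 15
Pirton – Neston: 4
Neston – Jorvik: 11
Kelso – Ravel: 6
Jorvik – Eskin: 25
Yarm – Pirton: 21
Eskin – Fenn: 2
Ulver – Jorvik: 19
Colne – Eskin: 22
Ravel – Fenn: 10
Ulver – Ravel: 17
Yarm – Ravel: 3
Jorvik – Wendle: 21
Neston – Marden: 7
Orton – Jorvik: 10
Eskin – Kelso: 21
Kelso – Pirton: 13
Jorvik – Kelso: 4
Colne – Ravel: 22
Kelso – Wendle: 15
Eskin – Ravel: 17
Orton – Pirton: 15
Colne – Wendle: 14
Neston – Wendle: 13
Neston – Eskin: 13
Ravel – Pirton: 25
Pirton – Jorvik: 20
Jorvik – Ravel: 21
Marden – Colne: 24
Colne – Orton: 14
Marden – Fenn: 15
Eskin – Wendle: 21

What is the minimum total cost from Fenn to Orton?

$30

Running Dijkstra from Fenn:
Fenn: 0
Eskin: 2  (via Fenn)
Ravel: 10  (via Fenn)
Yarm: 13  (via Ravel)
Neston: 15  (via Eskin)
Marden: 15  (via Fenn)
Kelso: 16  (via Ravel)
Pirton: 19  (via Neston)
Jorvik: 20  (via Kelso)
Wendle: 23  (via Eskin)
Colne: 24  (via Eskin)
Ulver: 27  (via Ravel)
Orton: 30  (via Jorvik)
Shortest route: Fenn → Ravel → Kelso → Jorvik → Orton = $30.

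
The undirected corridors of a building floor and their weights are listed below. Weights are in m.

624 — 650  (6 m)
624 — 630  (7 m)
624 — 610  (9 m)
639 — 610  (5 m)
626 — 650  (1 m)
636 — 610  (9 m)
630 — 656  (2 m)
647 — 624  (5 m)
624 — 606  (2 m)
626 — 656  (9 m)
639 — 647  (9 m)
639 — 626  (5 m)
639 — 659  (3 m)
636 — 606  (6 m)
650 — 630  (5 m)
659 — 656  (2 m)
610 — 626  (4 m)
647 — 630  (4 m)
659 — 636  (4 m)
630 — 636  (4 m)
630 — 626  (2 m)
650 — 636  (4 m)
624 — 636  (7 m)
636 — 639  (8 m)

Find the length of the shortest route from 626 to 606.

Settle nodes by increasing distance from 626:
626: 0
650: 1  (via 626)
630: 2  (via 626)
610: 4  (via 626)
656: 4  (via 630)
636: 5  (via 650)
639: 5  (via 626)
647: 6  (via 630)
659: 6  (via 656)
624: 7  (via 650)
606: 9  (via 624)
Shortest route: 626–650–624–606 = 9 m.

9 m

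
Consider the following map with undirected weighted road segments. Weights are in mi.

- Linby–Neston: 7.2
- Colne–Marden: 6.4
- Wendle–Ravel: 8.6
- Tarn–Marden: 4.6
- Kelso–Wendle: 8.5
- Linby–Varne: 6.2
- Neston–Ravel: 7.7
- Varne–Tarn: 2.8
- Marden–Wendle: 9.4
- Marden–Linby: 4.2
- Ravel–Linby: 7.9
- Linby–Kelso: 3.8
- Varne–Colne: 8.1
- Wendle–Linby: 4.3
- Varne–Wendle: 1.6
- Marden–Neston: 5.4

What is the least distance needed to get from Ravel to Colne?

18.3 mi

Shortest distances from Ravel:
Ravel: 0
Neston: 7.7  (via Ravel)
Linby: 7.9  (via Ravel)
Wendle: 8.6  (via Ravel)
Varne: 10.2  (via Wendle)
Kelso: 11.7  (via Linby)
Marden: 12.1  (via Linby)
Tarn: 13  (via Varne)
Colne: 18.3  (via Varne)
Shortest route: Ravel–Wendle–Varne–Colne = 18.3 mi.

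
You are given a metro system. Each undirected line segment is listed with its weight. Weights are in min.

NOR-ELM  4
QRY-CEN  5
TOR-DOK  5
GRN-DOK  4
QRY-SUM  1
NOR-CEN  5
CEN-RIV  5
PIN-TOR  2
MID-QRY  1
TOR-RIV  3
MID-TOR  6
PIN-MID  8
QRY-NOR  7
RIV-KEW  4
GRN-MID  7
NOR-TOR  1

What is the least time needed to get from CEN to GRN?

13 min

Candidate routes:
CEN–RIV–TOR–DOK–GRN: 5+3+5+4 = 17
CEN–QRY–MID–GRN: 5+1+7 = 13
CEN–NOR–TOR–DOK–GRN: 5+1+5+4 = 15
The minimum is 13 min via CEN–QRY–MID–GRN.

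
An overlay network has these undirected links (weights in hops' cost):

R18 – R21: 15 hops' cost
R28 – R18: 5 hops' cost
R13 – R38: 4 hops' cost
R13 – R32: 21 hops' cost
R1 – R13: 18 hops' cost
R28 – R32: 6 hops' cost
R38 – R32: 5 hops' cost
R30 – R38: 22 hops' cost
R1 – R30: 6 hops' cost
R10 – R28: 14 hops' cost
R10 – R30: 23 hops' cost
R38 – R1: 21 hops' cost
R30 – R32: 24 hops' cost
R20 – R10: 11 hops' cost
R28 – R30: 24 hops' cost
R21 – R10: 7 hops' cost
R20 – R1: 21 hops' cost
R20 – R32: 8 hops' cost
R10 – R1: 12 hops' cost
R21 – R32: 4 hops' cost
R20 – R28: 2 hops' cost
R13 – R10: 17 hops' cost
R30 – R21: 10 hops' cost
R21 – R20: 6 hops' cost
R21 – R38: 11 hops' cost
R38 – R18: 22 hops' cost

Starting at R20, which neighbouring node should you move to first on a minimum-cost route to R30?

Candidate routes:
R20 → R28 → R30: 2+24 = 26
R20 → R32 → R21 → R30: 8+4+10 = 22
R20 → R28 → R32 → R21 → R30: 2+6+4+10 = 22
R20 → R21 → R30: 6+10 = 16
Cheapest is R20 → R21 → R30 at 16 hops' cost.
So from R20 the first move is to R21.

R21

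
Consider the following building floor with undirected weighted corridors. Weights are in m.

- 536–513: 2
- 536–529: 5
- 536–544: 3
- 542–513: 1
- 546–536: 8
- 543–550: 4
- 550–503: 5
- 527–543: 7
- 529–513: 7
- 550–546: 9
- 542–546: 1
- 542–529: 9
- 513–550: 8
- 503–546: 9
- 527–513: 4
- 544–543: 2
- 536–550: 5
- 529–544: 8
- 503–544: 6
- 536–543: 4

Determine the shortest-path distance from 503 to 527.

15 m

Enumerating some paths:
503 - 544 - 543 - 527: 6+2+7 = 15
503 - 550 - 513 - 527: 5+8+4 = 17
503 - 550 - 536 - 513 - 527: 5+5+2+4 = 16
503 - 550 - 543 - 527: 5+4+7 = 16
The minimum is 15 m via 503 - 544 - 543 - 527.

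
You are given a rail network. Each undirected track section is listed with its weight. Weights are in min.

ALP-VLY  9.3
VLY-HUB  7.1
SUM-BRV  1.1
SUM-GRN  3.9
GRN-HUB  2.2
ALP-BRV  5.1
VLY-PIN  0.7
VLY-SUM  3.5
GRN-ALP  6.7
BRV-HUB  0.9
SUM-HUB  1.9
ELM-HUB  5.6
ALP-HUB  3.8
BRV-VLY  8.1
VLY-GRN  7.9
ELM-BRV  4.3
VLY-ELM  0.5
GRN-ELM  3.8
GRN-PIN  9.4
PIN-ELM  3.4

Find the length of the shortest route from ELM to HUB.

5.2 min

Enumerating some paths:
ELM - BRV - HUB: 4.3+0.9 = 5.2
ELM - HUB: 5.6 = 5.6
The minimum is 5.2 min via ELM - BRV - HUB.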